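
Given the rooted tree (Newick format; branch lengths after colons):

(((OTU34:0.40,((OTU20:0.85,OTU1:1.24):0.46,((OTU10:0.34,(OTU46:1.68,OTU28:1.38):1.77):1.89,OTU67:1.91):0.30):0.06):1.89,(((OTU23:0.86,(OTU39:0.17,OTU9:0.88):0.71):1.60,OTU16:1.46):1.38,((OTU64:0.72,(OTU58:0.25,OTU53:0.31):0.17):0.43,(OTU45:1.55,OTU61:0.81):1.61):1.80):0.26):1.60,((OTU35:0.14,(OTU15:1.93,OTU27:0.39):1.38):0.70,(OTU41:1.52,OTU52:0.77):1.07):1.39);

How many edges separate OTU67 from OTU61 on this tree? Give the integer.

8

The MRCA of OTU67 and OTU61 is the node subtending ((OTU34,((OTU20,OTU1),((OTU10,(OTU46,OTU28)),OTU67))),(((OTU23,(OTU39,OTU9)),OTU16),((OTU64,(OTU58,OTU53)),(OTU45,OTU61)))).
From OTU67 up to that node: 4 branches. From OTU61 up to the same node: 4 branches. Total: 4 + 4 = 8.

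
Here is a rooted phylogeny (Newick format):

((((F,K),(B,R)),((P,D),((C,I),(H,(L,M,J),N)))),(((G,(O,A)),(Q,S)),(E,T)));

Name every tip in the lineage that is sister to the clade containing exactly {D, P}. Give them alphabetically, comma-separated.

The clade containing exactly {D, P} attaches to the tree at the node subtending ((P,D),((C,I),(H,(L,M,J),N))).
The other lineage descending from that same node — the sister group — is ((C,I),(H,(L,M,J),N)); its 7 tips in alphabetical order are the answer.

C, H, I, J, L, M, N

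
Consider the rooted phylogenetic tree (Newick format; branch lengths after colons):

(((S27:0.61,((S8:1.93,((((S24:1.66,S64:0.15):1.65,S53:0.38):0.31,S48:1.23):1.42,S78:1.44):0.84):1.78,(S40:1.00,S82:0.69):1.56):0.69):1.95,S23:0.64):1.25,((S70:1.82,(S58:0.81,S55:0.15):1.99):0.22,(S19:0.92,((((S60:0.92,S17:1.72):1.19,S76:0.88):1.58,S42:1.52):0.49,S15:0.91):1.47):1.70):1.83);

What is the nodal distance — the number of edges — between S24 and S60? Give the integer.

The MRCA of S24 and S60 is the root of the tree.
From S24 up to that node: 9 branches. From S60 up to the same node: 7 branches. Total: 9 + 7 = 16.

16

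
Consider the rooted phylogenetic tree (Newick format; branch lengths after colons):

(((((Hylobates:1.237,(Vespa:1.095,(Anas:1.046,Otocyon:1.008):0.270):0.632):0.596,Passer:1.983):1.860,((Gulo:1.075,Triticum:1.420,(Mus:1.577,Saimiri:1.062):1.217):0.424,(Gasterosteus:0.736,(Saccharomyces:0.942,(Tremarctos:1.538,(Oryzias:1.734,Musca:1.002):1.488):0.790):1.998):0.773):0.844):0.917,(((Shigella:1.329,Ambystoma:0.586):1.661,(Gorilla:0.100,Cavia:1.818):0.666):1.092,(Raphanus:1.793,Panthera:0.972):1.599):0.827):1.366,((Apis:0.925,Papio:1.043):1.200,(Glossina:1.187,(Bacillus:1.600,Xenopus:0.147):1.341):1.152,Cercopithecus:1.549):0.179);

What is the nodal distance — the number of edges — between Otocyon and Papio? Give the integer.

The MRCA of Otocyon and Papio is the root of the tree.
From Otocyon up to that node: 7 branches. From Papio up to the same node: 3 branches. Total: 7 + 3 = 10.

10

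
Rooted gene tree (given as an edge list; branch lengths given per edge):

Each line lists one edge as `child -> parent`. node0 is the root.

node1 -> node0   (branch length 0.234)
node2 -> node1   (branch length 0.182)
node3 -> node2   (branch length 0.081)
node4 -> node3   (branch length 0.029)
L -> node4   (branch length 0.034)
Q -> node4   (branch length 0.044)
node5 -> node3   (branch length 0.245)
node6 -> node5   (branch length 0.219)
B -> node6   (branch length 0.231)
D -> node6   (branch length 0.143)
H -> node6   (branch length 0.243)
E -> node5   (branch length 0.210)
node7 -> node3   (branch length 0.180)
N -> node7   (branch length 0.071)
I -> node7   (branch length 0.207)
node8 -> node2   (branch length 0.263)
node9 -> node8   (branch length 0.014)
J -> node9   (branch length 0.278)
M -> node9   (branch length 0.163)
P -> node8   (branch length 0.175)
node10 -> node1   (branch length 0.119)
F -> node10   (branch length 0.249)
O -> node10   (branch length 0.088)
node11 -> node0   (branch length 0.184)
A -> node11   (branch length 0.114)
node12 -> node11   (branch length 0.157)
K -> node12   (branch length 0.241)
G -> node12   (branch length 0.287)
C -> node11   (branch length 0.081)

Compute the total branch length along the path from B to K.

The path runs B → … → MRCA → … → K; the MRCA is the root of the tree.
Branch lengths along that path: 0.231 + 0.219 + 0.245 + 0.081 + 0.182 + 0.234 + 0.184 + 0.157 + 0.241 = 1.774.

1.774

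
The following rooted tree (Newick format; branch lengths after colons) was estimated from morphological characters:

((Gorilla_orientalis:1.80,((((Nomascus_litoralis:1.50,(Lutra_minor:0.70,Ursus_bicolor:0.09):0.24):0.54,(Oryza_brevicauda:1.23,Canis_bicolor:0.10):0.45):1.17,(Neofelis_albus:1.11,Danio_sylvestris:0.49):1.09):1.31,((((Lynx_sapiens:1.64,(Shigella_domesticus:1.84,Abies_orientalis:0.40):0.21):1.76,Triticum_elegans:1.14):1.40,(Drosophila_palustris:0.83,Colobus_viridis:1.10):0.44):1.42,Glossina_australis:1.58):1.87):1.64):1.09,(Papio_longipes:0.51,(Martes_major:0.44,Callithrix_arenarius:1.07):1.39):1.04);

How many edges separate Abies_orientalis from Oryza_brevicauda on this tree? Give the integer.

10

The MRCA of Abies_orientalis and Oryza_brevicauda is the node subtending ((((Nomascus_litoralis,(Lutra_minor,Ursus_bicolor)),(Oryza_brevicauda,Canis_bicolor)),(Neofelis_albus,Danio_sylvestris)),((((Lynx_sapiens,(Shigella_domesticus,Abies_orientalis)),Triticum_elegans),(Drosophila_palustris,Colobus_viridis)),Glossina_australis)).
From Abies_orientalis up to that node: 6 branches. From Oryza_brevicauda up to the same node: 4 branches. Total: 6 + 4 = 10.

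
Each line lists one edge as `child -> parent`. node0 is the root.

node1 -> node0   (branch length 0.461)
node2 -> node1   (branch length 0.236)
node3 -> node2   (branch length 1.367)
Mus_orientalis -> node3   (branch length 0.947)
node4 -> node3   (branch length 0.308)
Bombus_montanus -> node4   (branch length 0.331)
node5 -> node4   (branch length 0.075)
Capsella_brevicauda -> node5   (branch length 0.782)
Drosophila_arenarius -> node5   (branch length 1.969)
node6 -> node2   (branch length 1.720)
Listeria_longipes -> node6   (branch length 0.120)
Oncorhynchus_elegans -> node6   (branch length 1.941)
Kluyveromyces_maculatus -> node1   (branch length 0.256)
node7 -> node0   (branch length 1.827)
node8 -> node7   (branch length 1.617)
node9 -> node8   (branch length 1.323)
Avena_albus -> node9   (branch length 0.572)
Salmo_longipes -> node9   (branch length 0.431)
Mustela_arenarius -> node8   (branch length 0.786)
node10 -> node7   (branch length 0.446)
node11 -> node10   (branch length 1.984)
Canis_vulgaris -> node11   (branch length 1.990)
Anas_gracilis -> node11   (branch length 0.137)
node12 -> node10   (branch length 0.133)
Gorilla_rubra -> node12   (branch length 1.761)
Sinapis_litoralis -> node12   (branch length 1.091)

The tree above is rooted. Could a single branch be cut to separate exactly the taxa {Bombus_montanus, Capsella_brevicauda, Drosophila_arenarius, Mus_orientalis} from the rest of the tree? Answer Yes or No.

Yes

The most recent common ancestor of these taxa subtends (Mus_orientalis,(Bombus_montanus,(Capsella_brevicauda,Drosophila_arenarius))).
That clade has exactly 4 tips — every listed taxon and nothing else — so the group is monophyletic.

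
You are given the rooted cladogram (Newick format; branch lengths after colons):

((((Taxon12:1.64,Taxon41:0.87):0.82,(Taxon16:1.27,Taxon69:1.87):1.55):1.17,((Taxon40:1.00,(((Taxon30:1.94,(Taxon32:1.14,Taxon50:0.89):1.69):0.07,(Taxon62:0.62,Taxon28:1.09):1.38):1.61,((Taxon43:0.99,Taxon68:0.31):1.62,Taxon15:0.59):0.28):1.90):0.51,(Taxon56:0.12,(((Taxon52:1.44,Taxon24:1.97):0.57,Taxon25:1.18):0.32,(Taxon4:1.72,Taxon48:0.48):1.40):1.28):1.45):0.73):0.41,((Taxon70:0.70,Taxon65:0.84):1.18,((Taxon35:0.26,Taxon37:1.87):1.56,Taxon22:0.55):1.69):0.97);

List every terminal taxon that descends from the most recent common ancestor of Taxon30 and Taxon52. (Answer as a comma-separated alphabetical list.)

Tracing Taxon30: it sits inside (Taxon30,(Taxon32,Taxon50)).
Tracing Taxon52: it sits inside (Taxon52,Taxon24).
The smallest clade enclosing both is ((Taxon40,(((Taxon30,(Taxon32,Taxon50)),(Taxon62,Taxon28)),((Taxon43,Taxon68),Taxon15))),(Taxon56,(((Taxon52,Taxon24),Taxon25),(Taxon4,Taxon48)))); the answer is its 15 terminal taxa in alphabetical order.

Taxon15, Taxon24, Taxon25, Taxon28, Taxon30, Taxon32, Taxon4, Taxon40, Taxon43, Taxon48, Taxon50, Taxon52, Taxon56, Taxon62, Taxon68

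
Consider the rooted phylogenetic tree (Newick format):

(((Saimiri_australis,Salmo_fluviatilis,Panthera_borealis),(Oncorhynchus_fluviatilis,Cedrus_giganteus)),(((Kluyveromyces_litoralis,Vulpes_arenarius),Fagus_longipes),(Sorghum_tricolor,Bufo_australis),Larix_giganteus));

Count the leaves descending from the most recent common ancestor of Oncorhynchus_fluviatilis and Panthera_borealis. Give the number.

5

The MRCA of Oncorhynchus_fluviatilis and Panthera_borealis is the node subtending ((Saimiri_australis,Salmo_fluviatilis,Panthera_borealis),(Oncorhynchus_fluviatilis,Cedrus_giganteus)).
That clade contains 5 terminal taxa: Cedrus_giganteus, Oncorhynchus_fluviatilis, Panthera_borealis, Saimiri_australis, Salmo_fluviatilis.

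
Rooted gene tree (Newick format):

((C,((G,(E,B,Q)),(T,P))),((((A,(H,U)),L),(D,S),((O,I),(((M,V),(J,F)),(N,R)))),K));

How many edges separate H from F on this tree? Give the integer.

The MRCA of H and F is the node subtending (((A,(H,U)),L),(D,S),((O,I),(((M,V),(J,F)),(N,R)))).
From H up to that node: 4 branches. From F up to the same node: 5 branches. Total: 4 + 5 = 9.

9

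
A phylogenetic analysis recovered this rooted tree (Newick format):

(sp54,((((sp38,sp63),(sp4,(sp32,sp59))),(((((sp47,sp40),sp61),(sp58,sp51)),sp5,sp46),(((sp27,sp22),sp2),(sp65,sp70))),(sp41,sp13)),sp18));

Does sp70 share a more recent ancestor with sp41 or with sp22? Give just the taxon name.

The MRCA of sp70 and sp22 subtends (((sp27,sp22),sp2),(sp65,sp70)) (5 taxa).
The MRCA of sp70 and sp41 subtends (((sp38,sp63),(sp4,(sp32,sp59))),(((((sp47,sp40),sp61),(sp58,sp51)),sp5,sp46),(((sp27,sp22),sp2),(sp65,sp70))),(sp41,sp13)) (19 taxa).
The first is nested inside the second, so sp70 shares a more recent common ancestor with sp22.

sp22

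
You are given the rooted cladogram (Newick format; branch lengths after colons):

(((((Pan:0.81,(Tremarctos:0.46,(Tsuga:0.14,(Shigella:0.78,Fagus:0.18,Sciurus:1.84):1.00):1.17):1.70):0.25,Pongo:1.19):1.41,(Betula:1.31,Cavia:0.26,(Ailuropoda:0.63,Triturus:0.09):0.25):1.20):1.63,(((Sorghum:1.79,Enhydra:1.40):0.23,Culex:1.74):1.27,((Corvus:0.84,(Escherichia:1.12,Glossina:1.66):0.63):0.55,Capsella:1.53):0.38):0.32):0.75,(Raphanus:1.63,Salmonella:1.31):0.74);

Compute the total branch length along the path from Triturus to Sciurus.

8.91

The path runs Triturus → … → MRCA → … → Sciurus; the MRCA is the node subtending (((Pan,(Tremarctos,(Tsuga,(Shigella,Fagus,Sciurus)))),Pongo),(Betula,Cavia,(Ailuropoda,Triturus))).
Branch lengths along that path: 0.09 + 0.25 + 1.20 + 1.41 + 0.25 + 1.70 + 1.17 + 1.00 + 1.84 = 8.91.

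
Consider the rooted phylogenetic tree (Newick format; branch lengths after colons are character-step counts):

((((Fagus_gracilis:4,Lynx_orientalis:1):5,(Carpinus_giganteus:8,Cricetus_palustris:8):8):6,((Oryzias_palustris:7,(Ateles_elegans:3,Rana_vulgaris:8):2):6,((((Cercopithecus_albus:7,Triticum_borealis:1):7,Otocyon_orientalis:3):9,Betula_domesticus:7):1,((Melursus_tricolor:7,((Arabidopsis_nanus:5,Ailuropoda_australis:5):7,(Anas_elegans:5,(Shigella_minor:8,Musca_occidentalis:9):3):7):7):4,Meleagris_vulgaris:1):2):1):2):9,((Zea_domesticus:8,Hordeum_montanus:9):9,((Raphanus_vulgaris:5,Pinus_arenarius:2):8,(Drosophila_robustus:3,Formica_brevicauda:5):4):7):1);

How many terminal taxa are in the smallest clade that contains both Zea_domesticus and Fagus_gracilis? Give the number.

24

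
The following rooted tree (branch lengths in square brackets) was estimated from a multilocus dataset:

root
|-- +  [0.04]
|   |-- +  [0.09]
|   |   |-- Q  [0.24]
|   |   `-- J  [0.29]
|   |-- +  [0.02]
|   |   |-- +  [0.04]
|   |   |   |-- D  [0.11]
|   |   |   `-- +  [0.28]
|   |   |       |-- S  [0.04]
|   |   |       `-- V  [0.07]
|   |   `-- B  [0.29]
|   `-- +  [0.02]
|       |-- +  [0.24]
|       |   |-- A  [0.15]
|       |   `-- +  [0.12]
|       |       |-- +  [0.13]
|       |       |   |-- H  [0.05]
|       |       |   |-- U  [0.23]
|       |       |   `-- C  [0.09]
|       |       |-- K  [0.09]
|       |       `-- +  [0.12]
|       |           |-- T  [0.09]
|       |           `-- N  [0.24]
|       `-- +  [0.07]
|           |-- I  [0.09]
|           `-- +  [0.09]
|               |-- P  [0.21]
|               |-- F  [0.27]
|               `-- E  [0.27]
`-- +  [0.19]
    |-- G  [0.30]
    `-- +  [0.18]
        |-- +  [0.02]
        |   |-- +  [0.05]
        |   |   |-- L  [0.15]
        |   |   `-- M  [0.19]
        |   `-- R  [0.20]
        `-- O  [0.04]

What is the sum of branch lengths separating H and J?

0.94

The path runs H → … → MRCA → … → J; the MRCA is the node subtending ((Q,J),((D,(S,V)),B),((A,((H,U,C),K,(T,N))),(I,(P,F,E)))).
Branch lengths along that path: 0.05 + 0.13 + 0.12 + 0.24 + 0.02 + 0.09 + 0.29 = 0.94.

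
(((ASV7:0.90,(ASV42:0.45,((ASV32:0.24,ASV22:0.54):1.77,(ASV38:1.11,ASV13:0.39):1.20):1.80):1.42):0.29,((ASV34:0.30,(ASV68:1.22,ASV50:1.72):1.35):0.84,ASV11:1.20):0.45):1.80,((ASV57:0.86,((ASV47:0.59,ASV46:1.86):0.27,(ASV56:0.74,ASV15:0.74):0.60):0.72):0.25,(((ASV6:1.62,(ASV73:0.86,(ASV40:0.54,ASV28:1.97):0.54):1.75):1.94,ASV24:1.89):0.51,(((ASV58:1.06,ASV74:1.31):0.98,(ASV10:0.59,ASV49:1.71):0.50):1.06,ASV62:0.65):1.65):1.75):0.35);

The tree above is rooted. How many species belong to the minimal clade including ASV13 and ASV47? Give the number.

The MRCA of ASV13 and ASV47 is the root, so the clade is the entire tree.
That clade contains 25 terminal taxa: ASV10, ASV11, ASV13, ASV15, ASV22, ASV24, ASV28, ASV32, ASV34, ASV38, ASV40, ASV42, ASV46, ASV47, ASV49, ASV50, ASV56, ASV57, ASV58, ASV6, ASV62, ASV68, ASV7, ASV73, ASV74.

25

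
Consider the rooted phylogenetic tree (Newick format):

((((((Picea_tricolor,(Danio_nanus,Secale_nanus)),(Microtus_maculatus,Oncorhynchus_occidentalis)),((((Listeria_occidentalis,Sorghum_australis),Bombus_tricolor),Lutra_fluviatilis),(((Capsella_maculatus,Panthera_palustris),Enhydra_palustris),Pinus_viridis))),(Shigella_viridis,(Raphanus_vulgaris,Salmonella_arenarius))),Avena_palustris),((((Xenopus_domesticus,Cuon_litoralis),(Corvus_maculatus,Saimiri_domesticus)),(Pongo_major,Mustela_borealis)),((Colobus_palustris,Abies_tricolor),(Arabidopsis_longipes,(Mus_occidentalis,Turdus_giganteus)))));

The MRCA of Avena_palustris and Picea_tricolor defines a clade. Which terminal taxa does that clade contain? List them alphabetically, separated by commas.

Avena_palustris, Bombus_tricolor, Capsella_maculatus, Danio_nanus, Enhydra_palustris, Listeria_occidentalis, Lutra_fluviatilis, Microtus_maculatus, Oncorhynchus_occidentalis, Panthera_palustris, Picea_tricolor, Pinus_viridis, Raphanus_vulgaris, Salmonella_arenarius, Secale_nanus, Shigella_viridis, Sorghum_australis

Tracing Avena_palustris: it sits inside (((((Picea_tricolor,(Danio_nanus,Secale_nanus)),(Microtus_maculatus,Oncorhynchus_occidentalis)),((((Listeria_occidentalis,Sorghum_australis),Bombus_tricolor),Lutra_fluviatilis),(((Capsella_maculatus,Panthera_palustris),Enhydra_palustris),Pinus_viridis))),(Shigella_viridis,(Raphanus_vulgaris,Salmonella_arenarius))),Avena_palustris).
Tracing Picea_tricolor: it sits inside (Picea_tricolor,(Danio_nanus,Secale_nanus)).
The smallest clade enclosing both is (((((Picea_tricolor,(Danio_nanus,Secale_nanus)),(Microtus_maculatus,Oncorhynchus_occidentalis)),((((Listeria_occidentalis,Sorghum_australis),Bombus_tricolor),Lutra_fluviatilis),(((Capsella_maculatus,Panthera_palustris),Enhydra_palustris),Pinus_viridis))),(Shigella_viridis,(Raphanus_vulgaris,Salmonella_arenarius))),Avena_palustris); the answer is its 17 terminal taxa in alphabetical order.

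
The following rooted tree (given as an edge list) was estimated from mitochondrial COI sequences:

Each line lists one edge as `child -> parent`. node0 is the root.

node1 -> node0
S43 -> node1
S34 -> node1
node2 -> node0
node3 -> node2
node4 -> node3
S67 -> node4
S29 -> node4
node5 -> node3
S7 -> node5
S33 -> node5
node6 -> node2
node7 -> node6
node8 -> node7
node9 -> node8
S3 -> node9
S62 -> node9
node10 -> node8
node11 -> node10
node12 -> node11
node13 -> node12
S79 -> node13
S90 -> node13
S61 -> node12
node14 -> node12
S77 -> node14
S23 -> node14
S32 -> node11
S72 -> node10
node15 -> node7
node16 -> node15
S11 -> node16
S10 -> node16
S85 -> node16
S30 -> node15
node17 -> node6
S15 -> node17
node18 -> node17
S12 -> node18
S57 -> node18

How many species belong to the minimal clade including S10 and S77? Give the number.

13

The MRCA of S10 and S77 is the node subtending (((S3,S62),((((S79,S90),S61,(S77,S23)),S32),S72)),((S11,S10,S85),S30)).
That clade contains 13 terminal taxa: S10, S11, S23, S3, S30, S32, S61, S62, S72, S77, S79, S85, S90.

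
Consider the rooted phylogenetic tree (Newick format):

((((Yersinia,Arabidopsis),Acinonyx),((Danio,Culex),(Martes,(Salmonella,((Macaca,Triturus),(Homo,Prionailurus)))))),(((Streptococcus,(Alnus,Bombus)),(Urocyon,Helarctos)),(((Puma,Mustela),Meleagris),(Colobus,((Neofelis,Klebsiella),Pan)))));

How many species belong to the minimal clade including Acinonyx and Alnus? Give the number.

The MRCA of Acinonyx and Alnus is the root, so the clade is the entire tree.
That clade contains 23 terminal taxa: Acinonyx, Alnus, Arabidopsis, Bombus, Colobus, Culex, Danio, Helarctos, Homo, Klebsiella, Macaca, Martes, Meleagris, Mustela, Neofelis, Pan, Prionailurus, Puma, Salmonella, Streptococcus, Triturus, Urocyon, Yersinia.

23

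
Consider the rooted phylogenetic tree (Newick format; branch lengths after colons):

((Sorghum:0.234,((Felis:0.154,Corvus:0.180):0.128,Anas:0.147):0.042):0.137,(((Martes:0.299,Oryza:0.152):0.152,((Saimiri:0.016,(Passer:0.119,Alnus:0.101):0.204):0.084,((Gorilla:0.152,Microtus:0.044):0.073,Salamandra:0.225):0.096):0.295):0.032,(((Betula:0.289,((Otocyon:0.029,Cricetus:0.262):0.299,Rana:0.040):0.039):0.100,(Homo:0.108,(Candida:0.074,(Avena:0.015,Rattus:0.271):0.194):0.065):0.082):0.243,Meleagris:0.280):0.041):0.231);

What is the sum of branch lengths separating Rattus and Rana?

0.791

The path runs Rattus → … → MRCA → … → Rana; the MRCA is the node subtending ((Betula,((Otocyon,Cricetus),Rana)),(Homo,(Candida,(Avena,Rattus)))).
Branch lengths along that path: 0.271 + 0.194 + 0.065 + 0.082 + 0.100 + 0.039 + 0.040 = 0.791.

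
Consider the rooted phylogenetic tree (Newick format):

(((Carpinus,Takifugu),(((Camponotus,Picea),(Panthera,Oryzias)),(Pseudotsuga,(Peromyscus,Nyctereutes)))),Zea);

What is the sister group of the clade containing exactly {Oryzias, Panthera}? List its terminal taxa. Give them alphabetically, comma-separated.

The clade containing exactly {Oryzias, Panthera} attaches to the tree at the node subtending ((Camponotus,Picea),(Panthera,Oryzias)).
The other lineage descending from that same node — the sister group — is (Camponotus,Picea); its 2 tips in alphabetical order are the answer.

Camponotus, Picea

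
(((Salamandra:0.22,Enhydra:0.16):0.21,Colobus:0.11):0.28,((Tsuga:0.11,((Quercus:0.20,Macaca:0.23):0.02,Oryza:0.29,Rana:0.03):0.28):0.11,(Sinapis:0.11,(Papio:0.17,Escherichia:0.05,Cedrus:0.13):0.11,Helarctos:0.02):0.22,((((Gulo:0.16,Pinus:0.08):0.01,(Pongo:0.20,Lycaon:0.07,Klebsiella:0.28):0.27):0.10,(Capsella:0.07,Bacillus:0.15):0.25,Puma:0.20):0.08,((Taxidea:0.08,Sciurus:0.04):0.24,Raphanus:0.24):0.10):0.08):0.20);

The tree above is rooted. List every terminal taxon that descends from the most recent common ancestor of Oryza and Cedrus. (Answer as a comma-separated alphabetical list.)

Tracing Oryza: it sits inside ((Quercus,Macaca),Oryza,Rana).
Tracing Cedrus: it sits inside (Papio,Escherichia,Cedrus).
The smallest clade enclosing both is ((Tsuga,((Quercus,Macaca),Oryza,Rana)),(Sinapis,(Papio,Escherichia,Cedrus),Helarctos),((((Gulo,Pinus),(Pongo,Lycaon,Klebsiella)),(Capsella,Bacillus),Puma),((Taxidea,Sciurus),Raphanus))); the answer is its 21 terminal taxa in alphabetical order.

Bacillus, Capsella, Cedrus, Escherichia, Gulo, Helarctos, Klebsiella, Lycaon, Macaca, Oryza, Papio, Pinus, Pongo, Puma, Quercus, Rana, Raphanus, Sciurus, Sinapis, Taxidea, Tsuga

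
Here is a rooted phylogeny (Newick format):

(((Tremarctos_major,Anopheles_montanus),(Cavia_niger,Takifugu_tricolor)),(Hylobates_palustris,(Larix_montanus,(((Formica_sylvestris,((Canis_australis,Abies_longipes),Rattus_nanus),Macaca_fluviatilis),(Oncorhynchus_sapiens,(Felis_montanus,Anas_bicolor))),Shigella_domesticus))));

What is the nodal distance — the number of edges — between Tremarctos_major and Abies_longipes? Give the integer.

The MRCA of Tremarctos_major and Abies_longipes is the root of the tree.
From Tremarctos_major up to that node: 3 branches. From Abies_longipes up to the same node: 8 branches. Total: 3 + 8 = 11.

11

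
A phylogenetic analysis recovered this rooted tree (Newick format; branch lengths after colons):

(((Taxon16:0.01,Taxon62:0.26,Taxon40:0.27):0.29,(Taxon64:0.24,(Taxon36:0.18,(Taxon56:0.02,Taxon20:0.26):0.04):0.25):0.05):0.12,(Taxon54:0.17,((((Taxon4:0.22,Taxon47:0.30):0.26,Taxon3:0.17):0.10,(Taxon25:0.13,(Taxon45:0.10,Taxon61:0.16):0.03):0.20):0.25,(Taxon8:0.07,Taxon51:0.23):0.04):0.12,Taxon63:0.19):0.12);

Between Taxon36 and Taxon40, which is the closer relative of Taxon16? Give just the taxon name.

Taxon40

The MRCA of Taxon16 and Taxon40 subtends (Taxon16,Taxon62,Taxon40) (3 taxa).
The MRCA of Taxon16 and Taxon36 subtends ((Taxon16,Taxon62,Taxon40),(Taxon64,(Taxon36,(Taxon56,Taxon20)))) (7 taxa).
The first is nested inside the second, so Taxon16 shares a more recent common ancestor with Taxon40.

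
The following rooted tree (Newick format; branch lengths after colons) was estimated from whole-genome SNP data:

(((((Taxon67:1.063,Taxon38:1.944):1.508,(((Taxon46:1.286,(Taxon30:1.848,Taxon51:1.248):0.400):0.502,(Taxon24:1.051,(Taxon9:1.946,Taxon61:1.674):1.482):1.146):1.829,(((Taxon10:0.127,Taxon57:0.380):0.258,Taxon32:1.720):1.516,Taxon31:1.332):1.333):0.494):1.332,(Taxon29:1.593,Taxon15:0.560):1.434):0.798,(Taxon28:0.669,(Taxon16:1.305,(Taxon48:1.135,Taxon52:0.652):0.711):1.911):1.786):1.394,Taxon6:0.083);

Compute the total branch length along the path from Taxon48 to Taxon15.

8.335

The path runs Taxon48 → … → MRCA → … → Taxon15; the MRCA is the node subtending ((((Taxon67,Taxon38),(((Taxon46,(Taxon30,Taxon51)),(Taxon24,(Taxon9,Taxon61))),(((Taxon10,Taxon57),Taxon32),Taxon31))),(Taxon29,Taxon15)),(Taxon28,(Taxon16,(Taxon48,Taxon52)))).
Branch lengths along that path: 1.135 + 0.711 + 1.911 + 1.786 + 0.798 + 1.434 + 0.560 = 8.335.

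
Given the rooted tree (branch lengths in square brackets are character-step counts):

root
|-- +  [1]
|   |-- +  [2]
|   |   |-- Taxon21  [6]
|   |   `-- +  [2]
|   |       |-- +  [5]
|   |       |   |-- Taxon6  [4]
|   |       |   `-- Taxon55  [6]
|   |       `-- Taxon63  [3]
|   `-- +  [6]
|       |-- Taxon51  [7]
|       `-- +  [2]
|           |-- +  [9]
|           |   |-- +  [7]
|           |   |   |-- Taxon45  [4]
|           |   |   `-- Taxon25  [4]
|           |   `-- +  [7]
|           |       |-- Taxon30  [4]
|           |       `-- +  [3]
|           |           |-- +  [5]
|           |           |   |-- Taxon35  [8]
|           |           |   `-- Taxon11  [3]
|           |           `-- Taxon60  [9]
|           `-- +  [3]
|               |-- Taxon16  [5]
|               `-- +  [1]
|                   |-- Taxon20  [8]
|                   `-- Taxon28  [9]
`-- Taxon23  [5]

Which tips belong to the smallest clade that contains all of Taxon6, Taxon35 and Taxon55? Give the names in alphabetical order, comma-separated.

Tracing Taxon6: it sits inside (Taxon6,Taxon55).
Tracing Taxon35: it sits inside (Taxon35,Taxon11).
Tracing Taxon55: it sits inside (Taxon6,Taxon55).
The smallest clade enclosing all 3 is ((Taxon21,((Taxon6,Taxon55),Taxon63)),(Taxon51,(((Taxon45,Taxon25),(Taxon30,((Taxon35,Taxon11),Taxon60))),(Taxon16,(Taxon20,Taxon28))))); the answer is its 14 terminal taxa in alphabetical order.

Taxon11, Taxon16, Taxon20, Taxon21, Taxon25, Taxon28, Taxon30, Taxon35, Taxon45, Taxon51, Taxon55, Taxon6, Taxon60, Taxon63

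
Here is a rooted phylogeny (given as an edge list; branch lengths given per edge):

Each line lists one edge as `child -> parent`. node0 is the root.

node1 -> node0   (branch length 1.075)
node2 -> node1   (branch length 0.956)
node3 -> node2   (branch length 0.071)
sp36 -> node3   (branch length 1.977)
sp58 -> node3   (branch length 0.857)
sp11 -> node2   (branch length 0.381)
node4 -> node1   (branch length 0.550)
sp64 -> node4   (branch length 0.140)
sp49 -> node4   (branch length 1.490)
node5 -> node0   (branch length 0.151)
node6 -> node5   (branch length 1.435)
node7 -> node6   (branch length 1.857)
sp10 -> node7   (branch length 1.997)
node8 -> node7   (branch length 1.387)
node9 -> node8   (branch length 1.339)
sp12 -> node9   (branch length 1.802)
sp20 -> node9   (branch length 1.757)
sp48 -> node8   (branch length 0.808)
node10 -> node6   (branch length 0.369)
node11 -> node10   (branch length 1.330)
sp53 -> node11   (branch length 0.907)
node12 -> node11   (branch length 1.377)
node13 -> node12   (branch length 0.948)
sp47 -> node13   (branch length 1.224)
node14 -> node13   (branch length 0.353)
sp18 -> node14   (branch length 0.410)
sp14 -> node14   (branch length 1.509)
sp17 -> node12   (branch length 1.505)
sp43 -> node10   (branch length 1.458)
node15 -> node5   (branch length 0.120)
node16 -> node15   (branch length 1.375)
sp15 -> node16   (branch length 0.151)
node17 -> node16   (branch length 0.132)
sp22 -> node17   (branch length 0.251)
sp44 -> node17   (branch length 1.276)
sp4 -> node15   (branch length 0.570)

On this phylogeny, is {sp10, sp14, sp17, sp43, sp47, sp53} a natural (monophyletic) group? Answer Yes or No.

The MRCA of the listed taxa subtends ((sp10,((sp12,sp20),sp48)),((sp53,((sp47,(sp18,sp14)),sp17)),sp43)).
That clade also contains sp12, sp18, sp20, sp48, which are not in the proposed group, so the group is not monophyletic.

No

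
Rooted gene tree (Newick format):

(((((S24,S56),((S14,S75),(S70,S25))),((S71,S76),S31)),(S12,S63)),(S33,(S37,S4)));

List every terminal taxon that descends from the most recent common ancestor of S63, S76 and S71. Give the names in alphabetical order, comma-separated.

S12, S14, S24, S25, S31, S56, S63, S70, S71, S75, S76

Tracing S63: it sits inside (S12,S63).
Tracing S76: it sits inside (S71,S76).
Tracing S71: it sits inside (S71,S76).
The smallest clade enclosing all 3 is ((((S24,S56),((S14,S75),(S70,S25))),((S71,S76),S31)),(S12,S63)); the answer is its 11 terminal taxa in alphabetical order.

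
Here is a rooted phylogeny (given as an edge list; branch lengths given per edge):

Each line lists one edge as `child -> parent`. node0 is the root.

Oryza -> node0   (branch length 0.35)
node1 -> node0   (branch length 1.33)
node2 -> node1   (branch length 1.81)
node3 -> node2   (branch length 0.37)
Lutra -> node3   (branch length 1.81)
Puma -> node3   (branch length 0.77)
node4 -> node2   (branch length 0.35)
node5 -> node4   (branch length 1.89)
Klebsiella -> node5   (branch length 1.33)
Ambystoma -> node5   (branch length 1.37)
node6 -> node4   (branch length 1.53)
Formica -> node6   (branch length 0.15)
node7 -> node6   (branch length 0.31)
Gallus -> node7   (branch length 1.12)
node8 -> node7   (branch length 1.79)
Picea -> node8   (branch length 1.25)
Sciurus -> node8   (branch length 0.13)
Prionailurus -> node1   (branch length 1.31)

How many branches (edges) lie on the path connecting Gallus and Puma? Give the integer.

The MRCA of Gallus and Puma is the node subtending ((Lutra,Puma),((Klebsiella,Ambystoma),(Formica,(Gallus,(Picea,Sciurus))))).
From Gallus up to that node: 4 branches. From Puma up to the same node: 2 branches. Total: 4 + 2 = 6.

6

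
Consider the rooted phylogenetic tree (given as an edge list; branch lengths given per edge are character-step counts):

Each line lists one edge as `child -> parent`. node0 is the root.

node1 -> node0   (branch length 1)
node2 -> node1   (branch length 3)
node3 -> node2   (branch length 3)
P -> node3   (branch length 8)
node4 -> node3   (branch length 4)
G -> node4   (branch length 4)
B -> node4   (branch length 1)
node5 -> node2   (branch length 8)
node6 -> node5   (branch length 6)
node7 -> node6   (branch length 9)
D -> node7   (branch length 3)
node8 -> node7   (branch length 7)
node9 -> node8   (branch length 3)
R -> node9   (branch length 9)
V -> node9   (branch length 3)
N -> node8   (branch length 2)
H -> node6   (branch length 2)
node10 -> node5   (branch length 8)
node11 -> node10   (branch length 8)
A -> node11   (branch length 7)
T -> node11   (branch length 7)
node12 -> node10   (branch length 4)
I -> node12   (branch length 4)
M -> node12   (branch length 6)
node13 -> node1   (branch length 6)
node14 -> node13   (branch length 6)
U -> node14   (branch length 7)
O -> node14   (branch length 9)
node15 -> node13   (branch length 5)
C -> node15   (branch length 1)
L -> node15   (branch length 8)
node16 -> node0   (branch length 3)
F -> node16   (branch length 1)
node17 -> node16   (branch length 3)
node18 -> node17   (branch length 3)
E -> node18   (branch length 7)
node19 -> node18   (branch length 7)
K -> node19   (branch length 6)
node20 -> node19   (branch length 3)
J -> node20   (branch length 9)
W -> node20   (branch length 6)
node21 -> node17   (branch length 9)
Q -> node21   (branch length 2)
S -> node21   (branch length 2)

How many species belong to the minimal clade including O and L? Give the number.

4

The MRCA of O and L is the node subtending ((U,O),(C,L)).
That clade contains 4 terminal taxa: C, L, O, U.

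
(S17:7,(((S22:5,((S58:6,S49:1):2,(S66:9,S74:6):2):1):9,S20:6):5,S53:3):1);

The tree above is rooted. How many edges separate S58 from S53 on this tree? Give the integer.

The MRCA of S58 and S53 is the node subtending (((S22,((S58,S49),(S66,S74))),S20),S53).
From S58 up to that node: 5 branches. From S53 up to the same node: 1 branch. Total: 5 + 1 = 6.

6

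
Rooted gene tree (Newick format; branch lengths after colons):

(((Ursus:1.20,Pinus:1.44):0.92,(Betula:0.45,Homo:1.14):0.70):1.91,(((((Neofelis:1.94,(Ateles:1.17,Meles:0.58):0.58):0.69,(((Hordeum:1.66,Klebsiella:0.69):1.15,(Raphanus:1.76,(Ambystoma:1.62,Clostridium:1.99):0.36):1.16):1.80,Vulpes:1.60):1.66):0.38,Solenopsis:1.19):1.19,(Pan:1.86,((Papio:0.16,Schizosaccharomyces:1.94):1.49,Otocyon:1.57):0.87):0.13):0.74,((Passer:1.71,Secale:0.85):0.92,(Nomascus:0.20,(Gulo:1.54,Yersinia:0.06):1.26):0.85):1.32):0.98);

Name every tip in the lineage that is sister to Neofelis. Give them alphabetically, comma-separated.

Neofelis attaches to the tree at the node subtending (Neofelis,(Ateles,Meles)).
The other lineage descending from that same node — the sister group — is (Ateles,Meles); its 2 tips in alphabetical order are the answer.

Ateles, Meles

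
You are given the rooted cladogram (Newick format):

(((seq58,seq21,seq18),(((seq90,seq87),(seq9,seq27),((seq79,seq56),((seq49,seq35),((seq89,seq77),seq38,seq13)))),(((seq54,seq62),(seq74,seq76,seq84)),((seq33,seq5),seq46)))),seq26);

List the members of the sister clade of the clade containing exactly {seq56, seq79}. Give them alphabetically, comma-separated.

seq13, seq35, seq38, seq49, seq77, seq89

The clade containing exactly {seq56, seq79} attaches to the tree at the node subtending ((seq79,seq56),((seq49,seq35),((seq89,seq77),seq38,seq13))).
The other lineage descending from that same node — the sister group — is ((seq49,seq35),((seq89,seq77),seq38,seq13)); its 6 tips in alphabetical order are the answer.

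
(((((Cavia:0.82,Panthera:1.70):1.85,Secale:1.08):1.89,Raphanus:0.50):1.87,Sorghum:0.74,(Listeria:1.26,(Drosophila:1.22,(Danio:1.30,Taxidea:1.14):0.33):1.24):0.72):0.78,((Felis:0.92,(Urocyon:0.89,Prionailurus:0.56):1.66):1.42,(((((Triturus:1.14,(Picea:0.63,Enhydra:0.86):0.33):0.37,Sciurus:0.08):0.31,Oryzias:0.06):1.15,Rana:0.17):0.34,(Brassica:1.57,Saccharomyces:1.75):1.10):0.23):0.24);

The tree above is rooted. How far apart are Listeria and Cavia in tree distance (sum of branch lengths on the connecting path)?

The path runs Listeria → … → MRCA → … → Cavia; the MRCA is the node subtending ((((Cavia,Panthera),Secale),Raphanus),Sorghum,(Listeria,(Drosophila,(Danio,Taxidea)))).
Branch lengths along that path: 1.26 + 0.72 + 1.87 + 1.89 + 1.85 + 0.82 = 8.41.

8.41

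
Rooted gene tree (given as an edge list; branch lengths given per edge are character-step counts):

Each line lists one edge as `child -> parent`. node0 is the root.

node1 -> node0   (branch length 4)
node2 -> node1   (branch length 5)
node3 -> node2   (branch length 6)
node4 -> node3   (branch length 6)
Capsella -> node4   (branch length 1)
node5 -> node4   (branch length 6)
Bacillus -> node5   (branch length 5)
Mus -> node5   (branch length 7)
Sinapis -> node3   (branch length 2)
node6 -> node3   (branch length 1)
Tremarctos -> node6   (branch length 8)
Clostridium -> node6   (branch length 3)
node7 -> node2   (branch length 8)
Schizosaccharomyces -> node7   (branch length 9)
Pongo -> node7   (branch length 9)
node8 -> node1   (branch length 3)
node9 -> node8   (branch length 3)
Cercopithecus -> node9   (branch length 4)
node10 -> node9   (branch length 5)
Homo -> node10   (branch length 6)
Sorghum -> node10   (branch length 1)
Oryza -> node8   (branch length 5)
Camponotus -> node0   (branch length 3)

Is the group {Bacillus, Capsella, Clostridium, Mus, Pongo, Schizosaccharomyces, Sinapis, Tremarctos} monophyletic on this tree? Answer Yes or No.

Yes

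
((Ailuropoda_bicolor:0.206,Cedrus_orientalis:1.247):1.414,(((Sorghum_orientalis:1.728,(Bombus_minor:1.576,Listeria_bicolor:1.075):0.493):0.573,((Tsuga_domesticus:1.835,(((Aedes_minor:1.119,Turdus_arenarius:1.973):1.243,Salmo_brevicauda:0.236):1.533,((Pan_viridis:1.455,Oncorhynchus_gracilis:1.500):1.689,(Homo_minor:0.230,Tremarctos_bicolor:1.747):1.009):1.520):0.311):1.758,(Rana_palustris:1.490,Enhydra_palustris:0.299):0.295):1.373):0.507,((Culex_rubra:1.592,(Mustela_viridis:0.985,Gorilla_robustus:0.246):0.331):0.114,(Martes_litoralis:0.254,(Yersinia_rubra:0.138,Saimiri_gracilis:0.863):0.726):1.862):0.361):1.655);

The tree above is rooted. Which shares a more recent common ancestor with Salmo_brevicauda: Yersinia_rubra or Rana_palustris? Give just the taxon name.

Rana_palustris

The MRCA of Salmo_brevicauda and Rana_palustris subtends ((Tsuga_domesticus,(((Aedes_minor,Turdus_arenarius),Salmo_brevicauda),((Pan_viridis,Oncorhynchus_gracilis),(Homo_minor,Tremarctos_bicolor)))),(Rana_palustris,Enhydra_palustris)) (10 taxa).
The MRCA of Salmo_brevicauda and Yersinia_rubra subtends (((Sorghum_orientalis,(Bombus_minor,Listeria_bicolor)),((Tsuga_domesticus,(((Aedes_minor,Turdus_arenarius),Salmo_brevicauda),((Pan_viridis,Oncorhynchus_gracilis),(Homo_minor,Tremarctos_bicolor)))),(Rana_palustris,Enhydra_palustris))),((Culex_rubra,(Mustela_viridis,Gorilla_robustus)),(Martes_litoralis,(Yersinia_rubra,Saimiri_gracilis)))) (19 taxa).
The first is nested inside the second, so Salmo_brevicauda shares a more recent common ancestor with Rana_palustris.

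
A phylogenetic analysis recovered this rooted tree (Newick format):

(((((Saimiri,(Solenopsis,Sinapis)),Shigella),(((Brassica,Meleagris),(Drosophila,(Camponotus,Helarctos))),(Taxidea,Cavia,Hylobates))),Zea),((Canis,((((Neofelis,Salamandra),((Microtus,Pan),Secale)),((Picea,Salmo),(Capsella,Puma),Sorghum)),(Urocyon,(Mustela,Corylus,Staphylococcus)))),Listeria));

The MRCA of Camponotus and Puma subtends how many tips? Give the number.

29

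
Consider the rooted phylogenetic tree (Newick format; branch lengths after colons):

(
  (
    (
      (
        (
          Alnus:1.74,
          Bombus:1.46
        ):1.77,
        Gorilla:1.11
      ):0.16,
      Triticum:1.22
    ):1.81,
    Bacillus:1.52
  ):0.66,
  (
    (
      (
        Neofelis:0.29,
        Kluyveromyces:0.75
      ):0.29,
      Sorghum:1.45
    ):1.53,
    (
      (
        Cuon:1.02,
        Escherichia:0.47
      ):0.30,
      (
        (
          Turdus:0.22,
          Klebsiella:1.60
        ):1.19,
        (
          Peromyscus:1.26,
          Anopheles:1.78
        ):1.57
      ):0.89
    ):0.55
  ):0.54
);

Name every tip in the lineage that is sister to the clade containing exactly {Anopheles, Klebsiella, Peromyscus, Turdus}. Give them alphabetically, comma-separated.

The clade containing exactly {Anopheles, Klebsiella, Peromyscus, Turdus} attaches to the tree at the node subtending ((Cuon,Escherichia),((Turdus,Klebsiella),(Peromyscus,Anopheles))).
The other lineage descending from that same node — the sister group — is (Cuon,Escherichia); its 2 tips in alphabetical order are the answer.

Cuon, Escherichia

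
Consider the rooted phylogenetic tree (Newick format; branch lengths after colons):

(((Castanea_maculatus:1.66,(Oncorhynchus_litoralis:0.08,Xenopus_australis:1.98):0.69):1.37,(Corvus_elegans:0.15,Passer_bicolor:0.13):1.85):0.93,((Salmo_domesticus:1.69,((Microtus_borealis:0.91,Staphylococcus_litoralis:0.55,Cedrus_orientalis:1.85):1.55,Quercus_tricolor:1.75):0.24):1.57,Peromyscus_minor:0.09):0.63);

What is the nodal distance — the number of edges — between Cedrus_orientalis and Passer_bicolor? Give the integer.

8

The MRCA of Cedrus_orientalis and Passer_bicolor is the root of the tree.
From Cedrus_orientalis up to that node: 5 branches. From Passer_bicolor up to the same node: 3 branches. Total: 5 + 3 = 8.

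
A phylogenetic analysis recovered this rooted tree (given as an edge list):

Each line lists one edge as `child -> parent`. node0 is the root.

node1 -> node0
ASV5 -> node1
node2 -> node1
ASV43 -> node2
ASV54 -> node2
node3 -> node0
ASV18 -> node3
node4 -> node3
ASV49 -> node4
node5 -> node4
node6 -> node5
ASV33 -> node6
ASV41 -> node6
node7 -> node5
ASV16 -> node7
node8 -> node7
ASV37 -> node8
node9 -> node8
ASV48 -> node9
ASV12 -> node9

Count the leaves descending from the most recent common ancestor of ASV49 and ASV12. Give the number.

7

The MRCA of ASV49 and ASV12 is the node subtending (ASV49,((ASV33,ASV41),(ASV16,(ASV37,(ASV48,ASV12))))).
That clade contains 7 terminal taxa: ASV12, ASV16, ASV33, ASV37, ASV41, ASV48, ASV49.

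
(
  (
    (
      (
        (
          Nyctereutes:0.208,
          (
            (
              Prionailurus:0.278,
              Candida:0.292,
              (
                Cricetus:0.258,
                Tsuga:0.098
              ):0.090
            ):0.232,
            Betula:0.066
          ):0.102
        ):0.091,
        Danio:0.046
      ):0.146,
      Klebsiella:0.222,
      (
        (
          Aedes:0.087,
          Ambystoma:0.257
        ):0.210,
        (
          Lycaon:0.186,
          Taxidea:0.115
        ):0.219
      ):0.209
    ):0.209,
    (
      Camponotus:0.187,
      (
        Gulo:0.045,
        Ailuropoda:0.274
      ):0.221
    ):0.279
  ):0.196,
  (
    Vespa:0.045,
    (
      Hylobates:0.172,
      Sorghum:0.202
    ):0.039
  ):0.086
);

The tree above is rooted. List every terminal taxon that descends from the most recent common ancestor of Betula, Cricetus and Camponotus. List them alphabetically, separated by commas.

Tracing Betula: it sits inside ((Prionailurus,Candida,(Cricetus,Tsuga)),Betula).
Tracing Cricetus: it sits inside (Cricetus,Tsuga).
Tracing Camponotus: it sits inside (Camponotus,(Gulo,Ailuropoda)).
The smallest clade enclosing all 3 is ((((Nyctereutes,((Prionailurus,Candida,(Cricetus,Tsuga)),Betula)),Danio),Klebsiella,((Aedes,Ambystoma),(Lycaon,Taxidea))),(Camponotus,(Gulo,Ailuropoda))); the answer is its 15 terminal taxa in alphabetical order.

Aedes, Ailuropoda, Ambystoma, Betula, Camponotus, Candida, Cricetus, Danio, Gulo, Klebsiella, Lycaon, Nyctereutes, Prionailurus, Taxidea, Tsuga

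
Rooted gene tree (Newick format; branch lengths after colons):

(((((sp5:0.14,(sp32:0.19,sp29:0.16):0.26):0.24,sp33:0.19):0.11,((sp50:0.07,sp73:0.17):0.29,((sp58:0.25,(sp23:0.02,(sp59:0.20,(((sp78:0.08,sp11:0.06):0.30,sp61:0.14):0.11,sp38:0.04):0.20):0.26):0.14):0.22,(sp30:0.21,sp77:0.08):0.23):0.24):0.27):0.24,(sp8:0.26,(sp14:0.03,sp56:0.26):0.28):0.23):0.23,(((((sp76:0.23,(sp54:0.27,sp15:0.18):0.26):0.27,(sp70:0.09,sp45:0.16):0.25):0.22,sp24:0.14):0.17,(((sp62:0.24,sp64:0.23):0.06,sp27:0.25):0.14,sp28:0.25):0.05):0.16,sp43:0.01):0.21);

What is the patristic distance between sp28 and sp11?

The path runs sp28 → … → MRCA → … → sp11; the MRCA is the root of the tree.
Branch lengths along that path: 0.25 + 0.05 + 0.16 + 0.21 + 0.23 + 0.24 + 0.27 + 0.24 + 0.22 + 0.14 + 0.26 + 0.20 + 0.11 + 0.30 + 0.06 = 2.94.

2.94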